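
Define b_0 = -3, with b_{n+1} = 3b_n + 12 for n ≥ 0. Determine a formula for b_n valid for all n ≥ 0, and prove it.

Claim: b_n = 3^{n+1} − 6.

Base case: b_0 = -3, and 3^{0+1} − 6 = 3 − 6 = -3.
Assume b_m = 3^{m+1} − 6 for some m ≥ 0.
Then b_{m+1} = 3b_m + 12 = 3·(3^{m+1} − 6) + 12 = 3^{m+2} − 18 + 12 = 3^{m+2} − 6.
This completes the inductive step, so b_n = 3^{n+1} − 6 for all n ≥ 0.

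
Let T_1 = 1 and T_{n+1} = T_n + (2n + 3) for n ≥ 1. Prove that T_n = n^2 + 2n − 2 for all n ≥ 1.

Base case: T_1 = 1, and 1^2 + 2·1 − 2 = 1.
Assume T_j = j^2 + 2j − 2.
Then T_{j+1} = T_j + (2j + 3) = (j^2 + 2j − 2) + (2j + 3) = j^2 + 4j + 1,
and (j+1)^2 + 2·(j+1) − 2 = j^2 + 4j + 1.
Hence T_n = n^2 + 2n − 2 for every n ≥ 1, by induction.

T_n = n^2 + 2n − 2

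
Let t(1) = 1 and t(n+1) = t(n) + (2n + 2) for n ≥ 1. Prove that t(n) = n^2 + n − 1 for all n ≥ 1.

Base case: t(1) = 1, and 1^2 + 1 − 1 = 1.
Assume t(r) = r^2 + r − 1.
Then t(r+1) = t(r) + (2r + 2) = (r^2 + r − 1) + (2r + 2) = r^2 + 3r + 1,
and (r+1)^2 + (r+1) − 1 = r^2 + 3r + 1.
Hence t(n) = n^2 + n − 1 for every n ≥ 1, by induction.

t(n) = n^2 + n − 1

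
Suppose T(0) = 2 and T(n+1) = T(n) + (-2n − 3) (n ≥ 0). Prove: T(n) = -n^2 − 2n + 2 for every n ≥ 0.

Base case: T(0) = 2, and -0^2 − 2·0 + 2 = 2.
Assume T(j) = -j^2 − 2j + 2.
Then T(j+1) = T(j) + (-2j − 3) = (-j^2 − 2j + 2) + (-2j − 3) = -j^2 − 4j − 1,
and -(j+1)^2 − 2·(j+1) + 2 = -j^2 − 4j − 1.
This completes the inductive step, so T(n) = -n^2 − 2n + 2 for all n ≥ 0.

T(n) = -n^2 − 2n + 2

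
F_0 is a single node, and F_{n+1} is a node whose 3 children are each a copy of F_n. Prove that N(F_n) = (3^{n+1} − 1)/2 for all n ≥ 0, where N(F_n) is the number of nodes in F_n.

Base case: N(F_0) = 1, and (3^{0+1} − 1)/2 = 1.
Assume N(F_j) = (3^{j+1} − 1)/2.
Then N(F_{j+1}) = 1 + 3N(F_j) = 1 + 3·(3^{j+1} − 1)/2 = 1 + (3^{j+2} − 3)/2 = (2 + 3^{j+2} − 3)/2 = (3^{j+2} − 1)/2.
Hence N(F_n) = (3^{n+1} − 1)/2 for every n ≥ 0, by induction.

N(F_n) = (3^{n+1} − 1)/2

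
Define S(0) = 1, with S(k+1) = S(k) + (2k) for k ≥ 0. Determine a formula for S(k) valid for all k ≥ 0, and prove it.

Claim: S(k) = k^2 − k + 1.

Base case: S(0) = 1, and 0^2 − 0 + 1 = 1.
Assume S(m) = m^2 − m + 1.
Then S(m+1) = S(m) + (2m) = (m^2 − m + 1) + (2m) = m^2 + m + 1,
and (m+1)^2 − (m+1) + 1 = m^2 + m + 1.
Hence S(k) = k^2 − k + 1 for every k ≥ 0, by induction.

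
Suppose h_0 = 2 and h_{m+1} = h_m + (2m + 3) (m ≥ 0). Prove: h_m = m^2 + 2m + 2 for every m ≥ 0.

Base case: h_0 = 2, and 0^2 + 2·0 + 2 = 2.
Assume h_r = r^2 + 2r + 2.
Then h_{r+1} = h_r + (2r + 3) = (r^2 + 2r + 2) + (2r + 3) = r^2 + 4r + 5,
and (r+1)^2 + 2·(r+1) + 2 = r^2 + 4r + 5.
This completes the inductive step, so h_m = m^2 + 2m + 2 for all m ≥ 0.

h_m = m^2 + 2m + 2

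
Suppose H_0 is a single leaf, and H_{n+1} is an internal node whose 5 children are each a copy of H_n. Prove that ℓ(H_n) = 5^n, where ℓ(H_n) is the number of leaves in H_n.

Base case: ℓ(H_0) = 1, and 5^0 = 1.
Assume ℓ(H_j) = 5^j.
Then ℓ(H_{j+1}) = 5·ℓ(H_j) = 5·5^j = 5^{j+1}.
So the formula holds for j+1, and by induction ℓ(H_n) = 5^n for all n ≥ 0.

ℓ(H_n) = 5^n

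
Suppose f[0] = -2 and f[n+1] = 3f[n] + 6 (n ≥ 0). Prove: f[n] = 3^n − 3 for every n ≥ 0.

Base case: f[0] = -2, and 3^0 − 3 = 1 − 3 = -2.
Assume f[r] = 3^r − 3 for some r ≥ 0.
Then f[r+1] = 3f[r] + 6 = 3·(3^r − 3) + 6 = 3^{r+1} − 9 + 6 = 3^{r+1} − 3.
By induction, f[n] = 3^n − 3 for all n ≥ 0.

f[n] = 3^n − 3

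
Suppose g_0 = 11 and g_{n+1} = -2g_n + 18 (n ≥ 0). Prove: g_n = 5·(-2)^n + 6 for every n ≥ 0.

Base case: g_0 = 11, and 5·(-2)^0 + 6 = 5 + 6 = 11.
Assume g_m = 5·(-2)^m + 6 for some m ≥ 0.
Then g_{m+1} = -2g_m + 18 = -2·(5·(-2)^m + 6) + 18 = -10·(-2)^m − 12 + 18 = 5·(-2)^{m+1} + 6.
This completes the inductive step, so g_n = 5·(-2)^n + 6 for all n ≥ 0.

g_n = 5·(-2)^n + 6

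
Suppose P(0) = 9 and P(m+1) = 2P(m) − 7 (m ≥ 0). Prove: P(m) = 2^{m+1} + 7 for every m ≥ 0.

Base case: P(0) = 9, and 2^{0+1} + 7 = 2 + 7 = 9.
Assume P(r) = 2^{r+1} + 7 for some r ≥ 0.
Then P(r+1) = 2P(r) − 7 = 2·(2^{r+1} + 7) − 7 = 2^{r+2} + 14 − 7 = 2^{r+2} + 7.
This completes the inductive step, so P(m) = 2^{m+1} + 7 for all m ≥ 0.

P(m) = 2^{m+1} + 7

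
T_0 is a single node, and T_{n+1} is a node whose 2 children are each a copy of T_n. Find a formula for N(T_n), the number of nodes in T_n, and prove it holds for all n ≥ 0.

Claim: N(T_n) = 2^{n+1} − 1.

Base case: N(T_0) = 1, and 2^{0+1} − 1 = 1.
Assume N(T_k) = 2^{k+1} − 1.
Then N(T_{k+1}) = 1 + 2N(T_k) = 1 + 2(2^{k+1} − 1) = 2^{k+2} − 2 + 1 = 2^{k+2} − 1.
By induction, N(T_n) = 2^{n+1} − 1 for all n ≥ 0.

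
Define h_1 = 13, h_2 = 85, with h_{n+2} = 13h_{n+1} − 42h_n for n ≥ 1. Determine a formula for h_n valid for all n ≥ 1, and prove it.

Claim: h_n = 6^n + 7^n.

Base cases: h_1 = 13 and 6^1 + 7^1 = 13; h_2 = 85 and 6^2 + 7^2 = 85.
Assume h_i = 6^i + 7^i for all 1 ≤ i ≤ j, where j ≥ 2.
Then h_{j+1} = 13h_j − 42h_{j−1} = 13·(6^j + 7^j) − 42·(6^{j−1} + 7^{j−1}) = (13·6 − 42)6^{j−1} + (13·7 − 42)7^{j−1} = 36·6^{j−1} + 49·7^{j−1} = 6^{j+1} + 7^{j+1}.
This completes the inductive step, so h_n = 6^n + 7^n for all n ≥ 1.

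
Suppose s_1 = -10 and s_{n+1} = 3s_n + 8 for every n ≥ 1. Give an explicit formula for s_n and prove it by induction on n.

Claim: s_n = -2·3^n − 4.

Base case: s_1 = -10, and -2·3^1 − 4 = -6 − 4 = -10.
Assume s_r = -2·3^r − 4 for some r ≥ 1.
Then s_{r+1} = 3s_r + 8 = 3·(-2·3^r − 4) + 8 = -6·3^r − 12 + 8 = -2·3^{r+1} − 4.
So the formula holds for r+1, and by induction s_n = -2·3^n − 4 for all n ≥ 1.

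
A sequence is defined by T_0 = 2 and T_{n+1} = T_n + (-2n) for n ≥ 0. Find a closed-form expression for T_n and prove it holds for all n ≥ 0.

Claim: T_n = -n^2 + n + 2.

Base case: T_0 = 2, and -0^2 + 0 + 2 = 2.
Assume T_k = -k^2 + k + 2.
Then T_{k+1} = T_k + (-2k) = (-k^2 + k + 2) + (-2k) = -k^2 − k + 2,
and -(k+1)^2 + (k+1) + 2 = -k^2 − k + 2.
By induction, T_n = -n^2 + n + 2 for all n ≥ 0.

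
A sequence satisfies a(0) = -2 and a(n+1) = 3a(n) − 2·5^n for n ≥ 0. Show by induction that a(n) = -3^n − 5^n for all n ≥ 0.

Base case: a(0) = -2, and -3^0 − 5^0 = -1 − 1 = -2.
Assume a(k) = -3^k − 5^k for some k ≥ 0.
Then a(k+1) = 3a(k) − 2·5^k = 3·(-3^k − 5^k) − 2·5^k = -3^{k+1} − 3·5^k − 2·5^k = -3^{k+1} − 5·5^k = -3^{k+1} − 5^{k+1}.
This completes the inductive step, so a(n) = -3^n − 5^n for all n ≥ 0.

a(n) = -3^n − 5^n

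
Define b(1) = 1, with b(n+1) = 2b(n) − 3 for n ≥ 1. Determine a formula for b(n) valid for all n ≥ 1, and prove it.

Claim: b(n) = -2^n + 3.

Base case: b(1) = 1, and -2^1 + 3 = -2 + 3 = 1.
Assume b(m) = -2^m + 3 for some m ≥ 1.
Then b(m+1) = 2b(m) − 3 = 2·(-2^m + 3) − 3 = -2^{m+1} + 6 − 3 = -2^{m+1} + 3.
By induction, b(n) = -2^n + 3 for all n ≥ 1.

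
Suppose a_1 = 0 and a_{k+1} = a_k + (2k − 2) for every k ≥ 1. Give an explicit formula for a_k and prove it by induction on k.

Claim: a_k = k^2 − 3k + 2.

Base case: a_1 = 0, and 1^2 − 3·1 + 2 = 0.
Assume a_m = m^2 − 3m + 2.
Then a_{m+1} = a_m + (2m − 2) = (m^2 − 3m + 2) + (2m − 2) = m^2 − m,
and (m+1)^2 − 3·(m+1) + 2 = m^2 − m.
Hence a_k = k^2 − 3k + 2 for every k ≥ 1, by induction.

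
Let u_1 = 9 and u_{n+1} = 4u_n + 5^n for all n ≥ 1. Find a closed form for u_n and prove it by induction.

Claim: u_n = 4^n + 5^n.

Base case: u_1 = 9, and 4^1 + 5^1 = 4 + 5 = 9.
Assume u_m = 4^m + 5^m for some m ≥ 1.
Then u_{m+1} = 4u_m + 5^m = 4·(4^m + 5^m) + 5^m = 4^{m+1} + 4·5^m + 5^m = 4^{m+1} + 5·5^m = 4^{m+1} + 5^{m+1}.
So the formula holds for m+1, and by induction u_n = 4^n + 5^n for all n ≥ 1.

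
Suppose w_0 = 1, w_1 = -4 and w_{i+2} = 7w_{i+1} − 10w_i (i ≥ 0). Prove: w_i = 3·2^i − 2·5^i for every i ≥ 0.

Base cases: w_0 = 1 and 3·2^0 − 2·5^0 = 1; w_1 = -4 and 3·2^1 − 2·5^1 = -4.
Assume w_t = 3·2^t − 2·5^t for all 0 ≤ t ≤ j, where j ≥ 1.
Then w_{j+1} = 7w_j − 10w_{j−1} = 7·(3·2^j − 2·5^j) − 10·(3·2^{j−1} − 2·5^{j−1}) = 3·(7·2 − 10)2^{j−1} − 2·(7·5 − 10)5^{j−1} = 12·2^{j−1} − 50·5^{j−1} = 3·2^{j+1} − 2·5^{j+1}.
By strong induction, w_i = 3·2^i − 2·5^i for all i ≥ 0.

w_i = 3·2^i − 2·5^i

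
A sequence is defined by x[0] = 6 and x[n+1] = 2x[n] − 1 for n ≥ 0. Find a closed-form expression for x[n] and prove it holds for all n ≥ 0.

Claim: x[n] = 5·2^n + 1.

Base case: x[0] = 6, and 5·2^0 + 1 = 5 + 1 = 6.
Assume x[j] = 5·2^j + 1 for some j ≥ 0.
Then x[j+1] = 2x[j] − 1 = 2·(5·2^j + 1) − 1 = 10·2^j + 2 − 1 = 5·2^{j+1} + 1.
So the formula holds for j+1, and by induction x[n] = 5·2^n + 1 for all n ≥ 0.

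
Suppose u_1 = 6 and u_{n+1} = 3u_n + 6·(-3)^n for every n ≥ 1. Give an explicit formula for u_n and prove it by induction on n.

Claim: u_n = 3^n − (-3)^n.

Base case: u_1 = 6, and 3^1 − (-3)^1 = 3 + 3 = 6.
Assume u_k = 3^k − (-3)^k for some k ≥ 1.
Then u_{k+1} = 3u_k + 6·(-3)^k = 3·(3^k − (-3)^k) + 6·(-3)^k = 3^{k+1} − 3·(-3)^k + 6·(-3)^k = 3^{k+1} + 3·(-3)^k = 3^{k+1} − (-3)^{k+1}.
Hence u_n = 3^n − (-3)^n for every n ≥ 1, by induction.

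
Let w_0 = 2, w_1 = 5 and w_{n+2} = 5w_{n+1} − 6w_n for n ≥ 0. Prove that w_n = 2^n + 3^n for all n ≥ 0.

Base cases: w_0 = 2 and 2^0 + 3^0 = 2; w_1 = 5 and 2^1 + 3^1 = 5.
Assume w_i = 2^i + 3^i for all 0 ≤ i ≤ j, where j ≥ 1.
Then w_{j+1} = 5w_j − 6w_{j−1} = 5·(2^j + 3^j) − 6·(2^{j−1} + 3^{j−1}) = (5·2 − 6)2^{j−1} + (5·3 − 6)3^{j−1} = 4·2^{j−1} + 9·3^{j−1} = 2^{j+1} + 3^{j+1}.
So the formula holds for j+1, and by strong induction w_n = 2^n + 3^n for all n ≥ 0.

w_n = 2^n + 3^n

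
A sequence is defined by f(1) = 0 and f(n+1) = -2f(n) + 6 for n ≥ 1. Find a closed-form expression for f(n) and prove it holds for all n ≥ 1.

Claim: f(n) = (-2)^n + 2.

Base case: f(1) = 0, and (-2)^1 + 2 = -2 + 2 = 0.
Assume f(m) = (-2)^m + 2 for some m ≥ 1.
Then f(m+1) = -2f(m) + 6 = -2·((-2)^m + 2) + 6 = -2·(-2)^m − 4 + 6 = (-2)^{m+1} + 2.
This completes the inductive step, so f(n) = (-2)^n + 2 for all n ≥ 1.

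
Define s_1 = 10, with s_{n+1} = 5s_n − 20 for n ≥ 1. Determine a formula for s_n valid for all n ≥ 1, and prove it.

Claim: s_n = 5^n + 5.

Base case: s_1 = 10, and 5^1 + 5 = 5 + 5 = 10.
Assume s_k = 5^k + 5 for some k ≥ 1.
Then s_{k+1} = 5s_k − 20 = 5·(5^k + 5) − 20 = 5^{k+1} + 25 − 20 = 5^{k+1} + 5.
Hence s_n = 5^n + 5 for every n ≥ 1, by induction.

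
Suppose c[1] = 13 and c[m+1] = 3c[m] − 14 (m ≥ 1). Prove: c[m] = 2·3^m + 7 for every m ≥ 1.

Base case: c[1] = 13, and 2·3^1 + 7 = 6 + 7 = 13.
Assume c[j] = 2·3^j + 7 for some j ≥ 1.
Then c[j+1] = 3c[j] − 14 = 3·(2·3^j + 7) − 14 = 6·3^j + 21 − 14 = 2·3^{j+1} + 7.
Hence c[m] = 2·3^m + 7 for every m ≥ 1, by induction.

c[m] = 2·3^m + 7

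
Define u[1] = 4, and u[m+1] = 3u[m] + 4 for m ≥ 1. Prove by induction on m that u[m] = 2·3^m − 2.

Base case: u[1] = 4, and 2·3^1 − 2 = 6 − 2 = 4.
Assume u[k] = 2·3^k − 2 for some k ≥ 1.
Then u[k+1] = 3u[k] + 4 = 3·(2·3^k − 2) + 4 = 6·3^k − 6 + 4 = 2·3^{k+1} − 2.
So the formula holds for k+1, and by induction u[m] = 2·3^m − 2 for all m ≥ 1.

u[m] = 2·3^m − 2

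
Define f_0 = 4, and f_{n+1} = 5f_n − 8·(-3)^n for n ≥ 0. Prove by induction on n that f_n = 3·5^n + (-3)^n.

Base case: f_0 = 4, and 3·5^0 + (-3)^0 = 3 + 1 = 4.
Assume f_r = 3·5^r + (-3)^r for some r ≥ 0.
Then f_{r+1} = 5f_r − 8·(-3)^r = 5·(3·5^r + (-3)^r) − 8·(-3)^r = 3·5^{r+1} + 5·(-3)^r − 8·(-3)^r = 3·5^{r+1} − 3·(-3)^r = 3·5^{r+1} + (-3)^{r+1}.
By induction, f_n = 3·5^n + (-3)^n for all n ≥ 0.

f_n = 3·5^n + (-3)^n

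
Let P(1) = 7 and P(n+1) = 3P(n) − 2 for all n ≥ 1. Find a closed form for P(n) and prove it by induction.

Claim: P(n) = 2·3^n + 1.

Base case: P(1) = 7, and 2·3^1 + 1 = 6 + 1 = 7.
Assume P(j) = 2·3^j + 1 for some j ≥ 1.
Then P(j+1) = 3P(j) − 2 = 3·(2·3^j + 1) − 2 = 6·3^j + 3 − 2 = 2·3^{j+1} + 1.
This completes the inductive step, so P(n) = 2·3^n + 1 for all n ≥ 1.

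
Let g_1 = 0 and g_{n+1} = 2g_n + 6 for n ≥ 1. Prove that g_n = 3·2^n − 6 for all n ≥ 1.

Base case: g_1 = 0, and 3·2^1 − 6 = 6 − 6 = 0.
Assume g_j = 3·2^j − 6 for some j ≥ 1.
Then g_{j+1} = 2g_j + 6 = 2·(3·2^j − 6) + 6 = 6·2^j − 12 + 6 = 3·2^{j+1} − 6.
This completes the inductive step, so g_n = 3·2^n − 6 for all n ≥ 1.

g_n = 3·2^n − 6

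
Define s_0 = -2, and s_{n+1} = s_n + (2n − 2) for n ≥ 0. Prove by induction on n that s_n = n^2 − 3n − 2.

Base case: s_0 = -2, and 0^2 − 3·0 − 2 = -2.
Assume s_k = k^2 − 3k − 2.
Then s_{k+1} = s_k + (2k − 2) = (k^2 − 3k − 2) + (2k − 2) = k^2 − k − 4,
and (k+1)^2 − 3·(k+1) − 2 = k^2 − k − 4.
By induction, s_n = n^2 − 3n − 2 for all n ≥ 0.

s_n = n^2 − 3n − 2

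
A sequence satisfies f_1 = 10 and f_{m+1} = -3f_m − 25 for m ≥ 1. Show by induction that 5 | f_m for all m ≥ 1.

Base case: f_1 = 10 = 5·2, so 5 | f_1.
Assume 5 | f_j, so f_j = 5t for some integer t.
Then f_{j+1} = -3f_j − 25 = -3·(5t) − 25 = 5(-3t − 5), so 5 | f_{j+1}.
This completes the inductive step, so 5 | f_m for all m ≥ 1.

5 | f_m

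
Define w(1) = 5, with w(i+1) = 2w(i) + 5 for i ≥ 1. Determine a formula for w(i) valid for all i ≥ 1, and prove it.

Claim: w(i) = 5·2^i − 5.

Base case: w(1) = 5, and 5·2^1 − 5 = 10 − 5 = 5.
Assume w(j) = 5·2^j − 5 for some j ≥ 1.
Then w(j+1) = 2w(j) + 5 = 2·(5·2^j − 5) + 5 = 10·2^j − 10 + 5 = 5·2^{j+1} − 5.
Hence w(i) = 5·2^i − 5 for every i ≥ 1, by induction.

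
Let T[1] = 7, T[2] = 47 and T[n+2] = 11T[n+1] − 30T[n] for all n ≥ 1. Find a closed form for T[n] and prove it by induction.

Claim: T[n] = -5^n + 2·6^n.

Base cases: T[1] = 7 and -5^1 + 2·6^1 = 7; T[2] = 47 and -5^2 + 2·6^2 = 47.
Assume T[j] = -5^j + 2·6^j for all 1 ≤ j ≤ m, where m ≥ 2.
Then T[m+1] = 11T[m] − 30T[m−1] = 11·(-5^m + 2·6^m) − 30·(-5^{m−1} + 2·6^{m−1}) = -(11·5 − 30)5^{m−1} + 2·(11·6 − 30)6^{m−1} = -25·5^{m−1} + 72·6^{m−1} = -5^{m+1} + 2·6^{m+1}.
This completes the inductive step, so T[n] = -5^n + 2·6^n for all n ≥ 1.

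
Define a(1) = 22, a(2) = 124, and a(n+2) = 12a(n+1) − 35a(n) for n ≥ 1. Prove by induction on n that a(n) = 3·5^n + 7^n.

Base cases: a(1) = 22 and 3·5^1 + 7^1 = 22; a(2) = 124 and 3·5^2 + 7^2 = 124.
Assume a(i) = 3·5^i + 7^i for all 1 ≤ i ≤ j, where j ≥ 2.
Then a(j+1) = 12a(j) − 35a(j−1) = 12·(3·5^j + 7^j) − 35·(3·5^{j−1} + 7^{j−1}) = 3·(12·5 − 35)5^{j−1} + (12·7 − 35)7^{j−1} = 75·5^{j−1} + 49·7^{j−1} = 3·5^{j+1} + 7^{j+1}.
Hence a(n) = 3·5^n + 7^n for every n ≥ 1, by strong induction.

a(n) = 3·5^n + 7^n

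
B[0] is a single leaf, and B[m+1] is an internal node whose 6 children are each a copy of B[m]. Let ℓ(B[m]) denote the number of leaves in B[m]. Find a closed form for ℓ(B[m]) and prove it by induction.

Claim: ℓ(B[m]) = 6^m.

Base case: ℓ(B[0]) = 1, and 6^0 = 1.
Assume ℓ(B[r]) = 6^r.
Then ℓ(B[r+1]) = 6·ℓ(B[r]) = 6·6^r = 6^{r+1}.
By induction, ℓ(B[m]) = 6^m for all m ≥ 0.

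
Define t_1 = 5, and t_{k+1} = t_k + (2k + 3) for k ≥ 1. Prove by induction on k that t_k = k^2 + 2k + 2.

Base case: t_1 = 5, and 1^2 + 2·1 + 2 = 5.
Assume t_j = j^2 + 2j + 2.
Then t_{j+1} = t_j + (2j + 3) = (j^2 + 2j + 2) + (2j + 3) = j^2 + 4j + 5,
and (j+1)^2 + 2·(j+1) + 2 = j^2 + 4j + 5.
This completes the inductive step, so t_k = k^2 + 2k + 2 for all k ≥ 1.

t_k = k^2 + 2k + 2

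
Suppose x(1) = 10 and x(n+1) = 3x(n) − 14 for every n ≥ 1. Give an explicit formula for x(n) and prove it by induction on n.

Claim: x(n) = 3^n + 7.

Base case: x(1) = 10, and 3^1 + 7 = 3 + 7 = 10.
Assume x(k) = 3^k + 7 for some k ≥ 1.
Then x(k+1) = 3x(k) − 14 = 3·(3^k + 7) − 14 = 3^{k+1} + 21 − 14 = 3^{k+1} + 7.
Hence x(n) = 3^n + 7 for every n ≥ 1, by induction.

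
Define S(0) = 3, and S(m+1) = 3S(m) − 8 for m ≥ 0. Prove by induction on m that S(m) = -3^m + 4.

Base case: S(0) = 3, and -3^0 + 4 = -1 + 4 = 3.
Assume S(r) = -3^r + 4 for some r ≥ 0.
Then S(r+1) = 3S(r) − 8 = 3·(-3^r + 4) − 8 = -3^{r+1} + 12 − 8 = -3^{r+1} + 4.
By induction, S(m) = -3^m + 4 for all m ≥ 0.

S(m) = -3^m + 4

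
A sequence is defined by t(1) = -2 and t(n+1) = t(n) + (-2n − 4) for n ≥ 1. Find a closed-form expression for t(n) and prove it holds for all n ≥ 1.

Claim: t(n) = -n^2 − 3n + 2.

Base case: t(1) = -2, and -1^2 − 3·1 + 2 = -2.
Assume t(k) = -k^2 − 3k + 2.
Then t(k+1) = t(k) + (-2k − 4) = (-k^2 − 3k + 2) + (-2k − 4) = -k^2 − 5k − 2,
and -(k+1)^2 − 3·(k+1) + 2 = -k^2 − 5k − 2.
Hence t(n) = -n^2 − 3n + 2 for every n ≥ 1, by induction.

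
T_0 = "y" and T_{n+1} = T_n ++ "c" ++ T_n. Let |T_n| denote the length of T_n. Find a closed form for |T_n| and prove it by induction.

Claim: |T_n| = 2^{n+1} − 1.

Base case: |T_0| = 1, and 2^{0+1} − 1 = 1.
Assume |T_r| = 2^{r+1} − 1.
Then |T_{r+1}| = |T_r| + 1 + |T_r| = 2|T_r| + 1 = 2(2^{r+1} − 1) + 1 = 2^{r+2} − 2 + 1 = 2^{r+2} − 1.
By induction, |T_n| = 2^{n+1} − 1 for all n ≥ 0.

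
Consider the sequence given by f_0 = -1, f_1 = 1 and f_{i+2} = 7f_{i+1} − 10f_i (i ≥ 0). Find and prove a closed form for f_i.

Claim: f_i = 5^i − 2·2^i.

Base cases: f_0 = -1 and 5^0 − 2·2^0 = -1; f_1 = 1 and 5^1 − 2·2^1 = 1.
Assume f_j = 5^j − 2·2^j for all 0 ≤ j ≤ k, where k ≥ 1.
Then f_{k+1} = 7f_k − 10f_{k−1} = 7·(5^k − 2·2^k) − 10·(5^{k−1} − 2·2^{k−1}) = (7·5 − 10)5^{k−1} − 2·(7·2 − 10)2^{k−1} = 25·5^{k−1} − 8·2^{k−1} = 5^{k+1} − 2·2^{k+1}.
Hence f_i = 5^i − 2·2^i for every i ≥ 0, by strong induction.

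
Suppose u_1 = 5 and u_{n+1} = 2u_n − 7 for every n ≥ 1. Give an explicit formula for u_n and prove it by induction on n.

Claim: u_n = -2^n + 7.

Base case: u_1 = 5, and -2^1 + 7 = -2 + 7 = 5.
Assume u_r = -2^r + 7 for some r ≥ 1.
Then u_{r+1} = 2u_r − 7 = 2·(-2^r + 7) − 7 = -2^{r+1} + 14 − 7 = -2^{r+1} + 7.
So the formula holds for r+1, and by induction u_n = -2^n + 7 for all n ≥ 1.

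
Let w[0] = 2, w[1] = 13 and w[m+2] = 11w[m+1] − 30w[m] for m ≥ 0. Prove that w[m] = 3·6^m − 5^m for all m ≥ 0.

Base cases: w[0] = 2 and 3·6^0 − 5^0 = 2; w[1] = 13 and 3·6^1 − 5^1 = 13.
Assume w[j] = 3·6^j − 5^j for all 0 ≤ j ≤ r, where r ≥ 1.
Then w[r+1] = 11w[r] − 30w[r−1] = 11·(3·6^r − 5^r) − 30·(3·6^{r−1} − 5^{r−1}) = 3·(11·6 − 30)6^{r−1} − (11·5 − 30)5^{r−1} = 108·6^{r−1} − 25·5^{r−1} = 3·6^{r+1} − 5^{r+1}.
This completes the inductive step, so w[m] = 3·6^m − 5^m for all m ≥ 0.

w[m] = 3·6^m − 5^m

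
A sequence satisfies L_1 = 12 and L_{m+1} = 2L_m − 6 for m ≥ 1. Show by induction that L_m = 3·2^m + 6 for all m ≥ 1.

Base case: L_1 = 12, and 3·2^1 + 6 = 6 + 6 = 12.
Assume L_k = 3·2^k + 6 for some k ≥ 1.
Then L_{k+1} = 2L_k − 6 = 2·(3·2^k + 6) − 6 = 6·2^k + 12 − 6 = 3·2^{k+1} + 6.
This completes the inductive step, so L_m = 3·2^m + 6 for all m ≥ 1.

L_m = 3·2^m + 6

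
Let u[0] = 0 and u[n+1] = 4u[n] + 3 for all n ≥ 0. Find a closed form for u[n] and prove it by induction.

Claim: u[n] = 4^n − 1.

Base case: u[0] = 0, and 4^0 − 1 = 1 − 1 = 0.
Assume u[m] = 4^m − 1 for some m ≥ 0.
Then u[m+1] = 4u[m] + 3 = 4·(4^m − 1) + 3 = 4^{m+1} − 4 + 3 = 4^{m+1} − 1.
By induction, u[n] = 4^n − 1 for all n ≥ 0.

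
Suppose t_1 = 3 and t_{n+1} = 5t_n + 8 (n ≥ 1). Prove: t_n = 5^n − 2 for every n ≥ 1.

Base case: t_1 = 3, and 5^1 − 2 = 5 − 2 = 3.
Assume t_j = 5^j − 2 for some j ≥ 1.
Then t_{j+1} = 5t_j + 8 = 5·(5^j − 2) + 8 = 5^{j+1} − 10 + 8 = 5^{j+1} − 2.
By induction, t_n = 5^n − 2 for all n ≥ 1.

t_n = 5^n − 2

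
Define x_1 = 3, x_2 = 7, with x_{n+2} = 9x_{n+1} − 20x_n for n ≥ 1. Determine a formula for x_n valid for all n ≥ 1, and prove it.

Claim: x_n = -5^n + 2·4^n.

Base cases: x_1 = 3 and -5^1 + 2·4^1 = 3; x_2 = 7 and -5^2 + 2·4^2 = 7.
Assume x_i = -5^i + 2·4^i for all 1 ≤ i ≤ j, where j ≥ 2.
Then x_{j+1} = 9x_j − 20x_{j−1} = 9·(-5^j + 2·4^j) − 20·(-5^{j−1} + 2·4^{j−1}) = -(9·5 − 20)5^{j−1} + 2·(9·4 − 20)4^{j−1} = -25·5^{j−1} + 32·4^{j−1} = -5^{j+1} + 2·4^{j+1}.
This completes the inductive step, so x_n = -5^n + 2·4^n for all n ≥ 1.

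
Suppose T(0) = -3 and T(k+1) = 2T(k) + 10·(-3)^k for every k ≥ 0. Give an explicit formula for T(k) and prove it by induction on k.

Claim: T(k) = -2^k − 2·(-3)^k.

Base case: T(0) = -3, and -2^0 − 2·(-3)^0 = -1 − 2 = -3.
Assume T(m) = -2^m − 2·(-3)^m for some m ≥ 0.
Then T(m+1) = 2T(m) + 10·(-3)^m = 2·(-2^m − 2·(-3)^m) + 10·(-3)^m = -2^{m+1} − 4·(-3)^m + 10·(-3)^m = -2^{m+1} + 6·(-3)^m = -2^{m+1} − 2·(-3)^{m+1}.
By induction, T(k) = -2^k − 2·(-3)^k for all k ≥ 0.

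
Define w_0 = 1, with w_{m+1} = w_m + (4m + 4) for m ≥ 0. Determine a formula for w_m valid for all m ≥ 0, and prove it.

Claim: w_m = 2m^2 + 2m + 1.

Base case: w_0 = 1, and 2·0^2 + 2·0 + 1 = 1.
Assume w_k = 2k^2 + 2k + 1.
Then w_{k+1} = w_k + (4k + 4) = (2k^2 + 2k + 1) + (4k + 4) = 2k^2 + 6k + 5,
and 2·(k+1)^2 + 2·(k+1) + 1 = 2k^2 + 6k + 5.
This completes the inductive step, so w_m = 2m^2 + 2m + 1 for all m ≥ 0.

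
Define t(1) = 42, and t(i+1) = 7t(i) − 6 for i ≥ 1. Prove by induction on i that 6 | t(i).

Base case: t(1) = 42 = 6·7, so 6 | t(1).
Assume 6 | t(m), so t(m) = 6s for some integer s.
Then t(m+1) = 7t(m) − 6 = 7·(6s) − 6 = 6(7s − 1), so 6 | t(m+1).
This completes the inductive step, so 6 | t(i) for all i ≥ 1.

6 | t(i)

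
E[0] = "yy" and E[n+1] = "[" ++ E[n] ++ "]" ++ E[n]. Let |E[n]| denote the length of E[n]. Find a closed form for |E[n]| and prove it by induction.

Claim: |E[n]| = 2^{n+2} − 2.

Base case: |E[0]| = 2, and 2^{0+2} − 2 = 2.
Assume |E[r]| = 2^{r+2} − 2.
Then |E[r+1]| = 1 + |E[r]| + 1 + |E[r]| = 2|E[r]| + 2 = 2(2^{r+2} − 2) + 2 = 2^{r+3} − 4 + 2 = 2^{r+3} − 2.
So the formula holds for r+1, and by induction |E[n]| = 2^{n+2} − 2 for all n ≥ 0.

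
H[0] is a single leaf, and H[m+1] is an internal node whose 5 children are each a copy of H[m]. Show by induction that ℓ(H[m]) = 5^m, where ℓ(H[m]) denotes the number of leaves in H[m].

Base case: ℓ(H[0]) = 1, and 5^0 = 1.
Assume ℓ(H[r]) = 5^r.
Then ℓ(H[r+1]) = 5·ℓ(H[r]) = 5·5^r = 5^{r+1}.
So the formula holds for r+1, and by induction ℓ(H[m]) = 5^m for all m ≥ 0.

ℓ(H[m]) = 5^m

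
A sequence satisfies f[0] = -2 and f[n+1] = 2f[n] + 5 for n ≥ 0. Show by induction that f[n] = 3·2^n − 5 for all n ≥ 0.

Base case: f[0] = -2, and 3·2^0 − 5 = 3 − 5 = -2.
Assume f[j] = 3·2^j − 5 for some j ≥ 0.
Then f[j+1] = 2f[j] + 5 = 2·(3·2^j − 5) + 5 = 6·2^j − 10 + 5 = 3·2^{j+1} − 5.
Hence f[n] = 3·2^n − 5 for every n ≥ 0, by induction.

f[n] = 3·2^n − 5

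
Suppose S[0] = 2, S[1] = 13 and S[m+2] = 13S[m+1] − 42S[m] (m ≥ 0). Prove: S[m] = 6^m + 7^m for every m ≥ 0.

Base cases: S[0] = 2 and 6^0 + 7^0 = 2; S[1] = 13 and 6^1 + 7^1 = 13.
Assume S[j] = 6^j + 7^j for all 0 ≤ j ≤ k, where k ≥ 1.
Then S[k+1] = 13S[k] − 42S[k−1] = 13·(6^k + 7^k) − 42·(6^{k−1} + 7^{k−1}) = (13·6 − 42)6^{k−1} + (13·7 − 42)7^{k−1} = 36·6^{k−1} + 49·7^{k−1} = 6^{k+1} + 7^{k+1}.
By strong induction, S[m] = 6^m + 7^m for all m ≥ 0.

S[m] = 6^m + 7^m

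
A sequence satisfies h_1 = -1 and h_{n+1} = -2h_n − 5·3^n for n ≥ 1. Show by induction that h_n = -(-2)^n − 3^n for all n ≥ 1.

Base case: h_1 = -1, and -(-2)^1 − 3^1 = 2 − 3 = -1.
Assume h_j = -(-2)^j − 3^j for some j ≥ 1.
Then h_{j+1} = -2h_j − 5·3^j = -2·(-(-2)^j − 3^j) − 5·3^j = -(-2)^{j+1} + 2·3^j − 5·3^j = -(-2)^{j+1} − 3·3^j = -(-2)^{j+1} − 3^{j+1}.
Hence h_n = -(-2)^n − 3^n for every n ≥ 1, by induction.

h_n = -(-2)^n − 3^n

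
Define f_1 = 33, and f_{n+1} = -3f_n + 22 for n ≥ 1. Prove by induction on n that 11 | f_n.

Base case: f_1 = 33 = 11·3, so 11 | f_1.
Assume 11 | f_r, so f_r = 11t for some integer t.
Then f_{r+1} = -3f_r + 22 = -3·(11t) + 22 = 11(-3t + 2), so 11 | f_{r+1}.
By induction, 11 | f_n for all n ≥ 1.

11 | f_n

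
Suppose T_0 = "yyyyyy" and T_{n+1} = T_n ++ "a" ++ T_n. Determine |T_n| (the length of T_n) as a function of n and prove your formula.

Claim: |T_n| = 7·2^n − 1.

Base case: |T_0| = 6, and 7·2^0 − 1 = 6.
Assume |T_k| = 7·2^k − 1.
Then |T_{k+1}| = |T_k| + 1 + |T_k| = 2|T_k| + 1 = 2(7·2^k − 1) + 1 = 7·2^{k+1} − 2 + 1 = 7·2^{k+1} − 1.
Hence |T_n| = 7·2^n − 1 for every n ≥ 0, by induction.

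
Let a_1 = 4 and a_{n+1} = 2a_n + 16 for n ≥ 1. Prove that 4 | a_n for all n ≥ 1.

Base case: a_1 = 4 = 4·1, so 4 | a_1.
Assume 4 | a_r, so a_r = 4t for some integer t.
Then a_{r+1} = 2a_r + 16 = 2·(4t) + 16 = 4(2t + 4), so 4 | a_{r+1}.
By induction, 4 | a_n for all n ≥ 1.

4 | a_n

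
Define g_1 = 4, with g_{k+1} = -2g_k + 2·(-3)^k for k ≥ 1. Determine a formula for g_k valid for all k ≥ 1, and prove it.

Claim: g_k = (-2)^k − 2·(-3)^k.

Base case: g_1 = 4, and (-2)^1 − 2·(-3)^1 = -2 + 6 = 4.
Assume g_r = (-2)^r − 2·(-3)^r for some r ≥ 1.
Then g_{r+1} = -2g_r + 2·(-3)^r = -2·((-2)^r − 2·(-3)^r) + 2·(-3)^r = (-2)^{r+1} + 4·(-3)^r + 2·(-3)^r = (-2)^{r+1} + 6·(-3)^r = (-2)^{r+1} − 2·(-3)^{r+1}.
So the formula holds for r+1, and by induction g_k = (-2)^k − 2·(-3)^k for all k ≥ 1.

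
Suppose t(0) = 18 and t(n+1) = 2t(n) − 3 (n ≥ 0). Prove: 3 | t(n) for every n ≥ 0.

Base case: t(0) = 18 = 3·6, so 3 | t(0).
Assume 3 | t(k), so t(k) = 3s for some integer s.
Then t(k+1) = 2t(k) − 3 = 2·(3s) − 3 = 3(2s − 1), so 3 | t(k+1).
This completes the inductive step, so 3 | t(n) for all n ≥ 0.

3 | t(n)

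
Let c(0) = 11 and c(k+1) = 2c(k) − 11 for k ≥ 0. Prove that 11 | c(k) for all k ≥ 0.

Base case: c(0) = 11 = 11·1, so 11 | c(0).
Assume 11 | c(m), so c(m) = 11t for some integer t.
Then c(m+1) = 2c(m) − 11 = 2·(11t) − 11 = 11(2t − 1), so 11 | c(m+1).
So the property holds for m+1, and by induction 11 | c(k) for all k ≥ 0.

11 | c(k)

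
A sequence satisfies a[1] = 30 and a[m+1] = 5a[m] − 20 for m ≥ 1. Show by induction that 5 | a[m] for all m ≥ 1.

Base case: a[1] = 30 = 5·6, so 5 | a[1].
Assume 5 | a[r], so a[r] = 5t for some integer t.
Then a[r+1] = 5a[r] − 20 = 5·(5t) − 20 = 5(5t − 4), so 5 | a[r+1].
So the property holds for r+1, and by induction 5 | a[m] for all m ≥ 1.

5 | a[m]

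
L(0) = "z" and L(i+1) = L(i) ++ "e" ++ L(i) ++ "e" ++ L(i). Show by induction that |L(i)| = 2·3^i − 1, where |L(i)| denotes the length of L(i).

Base case: |L(0)| = 1, and 2·3^0 − 1 = 1.
Assume |L(k)| = 2·3^k − 1.
Then |L(k+1)| = 3|L(k)| + 2 = 3(2·3^k − 1) + 2 = 2·3^{k+1} − 3 + 2 = 2·3^{k+1} − 1.
By induction, |L(i)| = 2·3^i − 1 for all i ≥ 0.

|L(i)| = 2·3^i − 1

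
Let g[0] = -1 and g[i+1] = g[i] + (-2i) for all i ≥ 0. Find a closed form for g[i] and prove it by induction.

Claim: g[i] = -i^2 + i − 1.

Base case: g[0] = -1, and -0^2 + 0 − 1 = -1.
Assume g[j] = -j^2 + j − 1.
Then g[j+1] = g[j] + (-2j) = (-j^2 + j − 1) + (-2j) = -j^2 − j − 1,
and -(j+1)^2 + (j+1) − 1 = -j^2 − j − 1.
This completes the inductive step, so g[i] = -i^2 + i − 1 for all i ≥ 0.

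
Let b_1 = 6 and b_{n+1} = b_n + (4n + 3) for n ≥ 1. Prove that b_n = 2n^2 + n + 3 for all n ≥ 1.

Base case: b_1 = 6, and 2·1^2 + 1 + 3 = 6.
Assume b_r = 2r^2 + r + 3.
Then b_{r+1} = b_r + (4r + 3) = (2r^2 + r + 3) + (4r + 3) = 2r^2 + 5r + 6,
and 2·(r+1)^2 + (r+1) + 3 = 2r^2 + 5r + 6.
This completes the inductive step, so b_n = 2n^2 + n + 3 for all n ≥ 1.

b_n = 2n^2 + n + 3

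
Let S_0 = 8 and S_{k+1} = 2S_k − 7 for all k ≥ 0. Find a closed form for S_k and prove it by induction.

Claim: S_k = 2^k + 7.

Base case: S_0 = 8, and 2^0 + 7 = 1 + 7 = 8.
Assume S_j = 2^j + 7 for some j ≥ 0.
Then S_{j+1} = 2S_j − 7 = 2·(2^j + 7) − 7 = 2^{j+1} + 14 − 7 = 2^{j+1} + 7.
By induction, S_k = 2^k + 7 for all k ≥ 0.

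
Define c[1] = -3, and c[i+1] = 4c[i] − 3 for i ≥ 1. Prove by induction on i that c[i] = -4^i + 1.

Base case: c[1] = -3, and -4^1 + 1 = -4 + 1 = -3.
Assume c[r] = -4^r + 1 for some r ≥ 1.
Then c[r+1] = 4c[r] − 3 = 4·(-4^r + 1) − 3 = -4^{r+1} + 4 − 3 = -4^{r+1} + 1.
By induction, c[i] = -4^i + 1 for all i ≥ 1.

c[i] = -4^i + 1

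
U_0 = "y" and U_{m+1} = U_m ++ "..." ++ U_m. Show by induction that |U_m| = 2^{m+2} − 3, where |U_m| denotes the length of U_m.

Base case: |U_0| = 1, and 2^{0+2} − 3 = 1.
Assume |U_k| = 2^{k+2} − 3.
Then |U_{k+1}| = |U_k| + 3 + |U_k| = 2|U_k| + 3 = 2(2^{k+2} − 3) + 3 = 2^{k+3} − 6 + 3 = 2^{k+3} − 3.
By induction, |U_m| = 2^{m+2} − 3 for all m ≥ 0.

|U_m| = 2^{m+2} − 3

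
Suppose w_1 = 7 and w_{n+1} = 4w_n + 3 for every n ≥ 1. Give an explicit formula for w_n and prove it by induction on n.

Claim: w_n = 2·4^n − 1.

Base case: w_1 = 7, and 2·4^1 − 1 = 8 − 1 = 7.
Assume w_r = 2·4^r − 1 for some r ≥ 1.
Then w_{r+1} = 4w_r + 3 = 4·(2·4^r − 1) + 3 = 8·4^r − 4 + 3 = 2·4^{r+1} − 1.
By induction, w_n = 2·4^n − 1 for all n ≥ 1.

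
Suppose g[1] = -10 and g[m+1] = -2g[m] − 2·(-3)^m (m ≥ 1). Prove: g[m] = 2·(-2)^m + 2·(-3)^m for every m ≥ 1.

Base case: g[1] = -10, and 2·(-2)^1 + 2·(-3)^1 = -4 − 6 = -10.
Assume g[j] = 2·(-2)^j + 2·(-3)^j for some j ≥ 1.
Then g[j+1] = -2g[j] − 2·(-3)^j = -2·(2·(-2)^j + 2·(-3)^j) − 2·(-3)^j = 2·(-2)^{j+1} − 4·(-3)^j − 2·(-3)^j = 2·(-2)^{j+1} − 6·(-3)^j = 2·(-2)^{j+1} + 2·(-3)^{j+1}.
So the formula holds for j+1, and by induction g[m] = 2·(-2)^m + 2·(-3)^m for all m ≥ 1.

g[m] = 2·(-2)^m + 2·(-3)^m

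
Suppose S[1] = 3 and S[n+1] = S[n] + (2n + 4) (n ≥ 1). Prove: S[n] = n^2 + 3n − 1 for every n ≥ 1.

Base case: S[1] = 3, and 1^2 + 3·1 − 1 = 3.
Assume S[r] = r^2 + 3r − 1.
Then S[r+1] = S[r] + (2r + 4) = (r^2 + 3r − 1) + (2r + 4) = r^2 + 5r + 3,
and (r+1)^2 + 3·(r+1) − 1 = r^2 + 5r + 3.
By induction, S[n] = n^2 + 3n − 1 for all n ≥ 1.

S[n] = n^2 + 3n − 1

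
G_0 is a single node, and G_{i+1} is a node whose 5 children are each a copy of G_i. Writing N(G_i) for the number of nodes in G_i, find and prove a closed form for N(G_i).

Claim: N(G_i) = (5^{i+1} − 1)/4.

Base case: N(G_0) = 1, and (5^{0+1} − 1)/4 = 1.
Assume N(G_j) = (5^{j+1} − 1)/4.
Then N(G_{j+1}) = 1 + 5N(G_j) = 1 + 5·(5^{j+1} − 1)/4 = 1 + (5^{j+2} − 5)/4 = (4 + 5^{j+2} − 5)/4 = (5^{j+2} − 1)/4.
This completes the inductive step, so N(G_i) = (5^{i+1} − 1)/4 for all i ≥ 0.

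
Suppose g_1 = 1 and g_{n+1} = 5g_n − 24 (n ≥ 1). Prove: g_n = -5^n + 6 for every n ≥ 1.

Base case: g_1 = 1, and -5^1 + 6 = -5 + 6 = 1.
Assume g_k = -5^k + 6 for some k ≥ 1.
Then g_{k+1} = 5g_k − 24 = 5·(-5^k + 6) − 24 = -5^{k+1} + 30 − 24 = -5^{k+1} + 6.
Hence g_n = -5^n + 6 for every n ≥ 1, by induction.

g_n = -5^n + 6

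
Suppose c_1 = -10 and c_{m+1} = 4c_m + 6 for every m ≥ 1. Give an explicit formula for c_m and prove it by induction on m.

Claim: c_m = -2·4^m − 2.

Base case: c_1 = -10, and -2·4^1 − 2 = -8 − 2 = -10.
Assume c_r = -2·4^r − 2 for some r ≥ 1.
Then c_{r+1} = 4c_r + 6 = 4·(-2·4^r − 2) + 6 = -8·4^r − 8 + 6 = -2·4^{r+1} − 2.
Hence c_m = -2·4^m − 2 for every m ≥ 1, by induction.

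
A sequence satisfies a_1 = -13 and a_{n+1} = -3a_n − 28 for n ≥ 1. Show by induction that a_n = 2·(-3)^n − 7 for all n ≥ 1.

Base case: a_1 = -13, and 2·(-3)^1 − 7 = -6 − 7 = -13.
Assume a_k = 2·(-3)^k − 7 for some k ≥ 1.
Then a_{k+1} = -3a_k − 28 = -3·(2·(-3)^k − 7) − 28 = -6·(-3)^k + 21 − 28 = 2·(-3)^{k+1} − 7.
This completes the inductive step, so a_n = 2·(-3)^n − 7 for all n ≥ 1.

a_n = 2·(-3)^n − 7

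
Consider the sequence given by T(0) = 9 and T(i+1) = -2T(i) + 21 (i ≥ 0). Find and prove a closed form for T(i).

Claim: T(i) = 2·(-2)^i + 7.

Base case: T(0) = 9, and 2·(-2)^0 + 7 = 2 + 7 = 9.
Assume T(j) = 2·(-2)^j + 7 for some j ≥ 0.
Then T(j+1) = -2T(j) + 21 = -2·(2·(-2)^j + 7) + 21 = -4·(-2)^j − 14 + 21 = 2·(-2)^{j+1} + 7.
This completes the inductive step, so T(i) = 2·(-2)^i + 7 for all i ≥ 0.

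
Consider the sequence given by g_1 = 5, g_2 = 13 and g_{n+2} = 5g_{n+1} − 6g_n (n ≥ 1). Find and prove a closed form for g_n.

Claim: g_n = 3^n + 2^n.

Base cases: g_1 = 5 and 3^1 + 2^1 = 5; g_2 = 13 and 3^2 + 2^2 = 13.
Assume g_i = 3^i + 2^i for all 1 ≤ i ≤ j, where j ≥ 2.
Then g_{j+1} = 5g_j − 6g_{j−1} = 5·(3^j + 2^j) − 6·(3^{j−1} + 2^{j−1}) = (5·3 − 6)3^{j−1} + (5·2 − 6)2^{j−1} = 9·3^{j−1} + 4·2^{j−1} = 3^{j+1} + 2^{j+1}.
So the formula holds for j+1, and by strong induction g_n = 3^n + 2^n for all n ≥ 1.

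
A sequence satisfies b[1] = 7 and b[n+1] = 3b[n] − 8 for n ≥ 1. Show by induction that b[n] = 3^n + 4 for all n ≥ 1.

Base case: b[1] = 7, and 3^1 + 4 = 3 + 4 = 7.
Assume b[j] = 3^j + 4 for some j ≥ 1.
Then b[j+1] = 3b[j] − 8 = 3·(3^j + 4) − 8 = 3^{j+1} + 12 − 8 = 3^{j+1} + 4.
Hence b[n] = 3^n + 4 for every n ≥ 1, by induction.

b[n] = 3^n + 4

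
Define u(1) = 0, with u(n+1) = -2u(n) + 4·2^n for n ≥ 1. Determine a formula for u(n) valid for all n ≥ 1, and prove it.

Claim: u(n) = (-2)^n + 2^n.

Base case: u(1) = 0, and (-2)^1 + 2^1 = -2 + 2 = 0.
Assume u(m) = (-2)^m + 2^m for some m ≥ 1.
Then u(m+1) = -2u(m) + 4·2^m = -2·((-2)^m + 2^m) + 4·2^m = (-2)^{m+1} − 2·2^m + 4·2^m = (-2)^{m+1} + 2·2^m = (-2)^{m+1} + 2^{m+1}.
This completes the inductive step, so u(n) = (-2)^n + 2^n for all n ≥ 1.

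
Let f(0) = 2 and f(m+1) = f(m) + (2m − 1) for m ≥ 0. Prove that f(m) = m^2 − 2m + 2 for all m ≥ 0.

Base case: f(0) = 2, and 0^2 − 2·0 + 2 = 2.
Assume f(r) = r^2 − 2r + 2.
Then f(r+1) = f(r) + (2r − 1) = (r^2 − 2r + 2) + (2r − 1) = r^2 + 1,
and (r+1)^2 − 2·(r+1) + 2 = r^2 + 1.
Hence f(m) = m^2 − 2m + 2 for every m ≥ 0, by induction.

f(m) = m^2 − 2m + 2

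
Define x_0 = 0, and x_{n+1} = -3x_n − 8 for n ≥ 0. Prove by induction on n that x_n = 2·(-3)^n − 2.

Base case: x_0 = 0, and 2·(-3)^0 − 2 = 2 − 2 = 0.
Assume x_k = 2·(-3)^k − 2 for some k ≥ 0.
Then x_{k+1} = -3x_k − 8 = -3·(2·(-3)^k − 2) − 8 = -6·(-3)^k + 6 − 8 = 2·(-3)^{k+1} − 2.
So the formula holds for k+1, and by induction x_n = 2·(-3)^n − 2 for all n ≥ 0.

x_n = 2·(-3)^n − 2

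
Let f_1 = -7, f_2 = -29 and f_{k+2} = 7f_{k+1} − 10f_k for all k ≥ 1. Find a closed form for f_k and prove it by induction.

Claim: f_k = -2^k − 5^k.

Base cases: f_1 = -7 and -2^1 − 5^1 = -7; f_2 = -29 and -2^2 − 5^2 = -29.
Assume f_j = -2^j − 5^j for all 1 ≤ j ≤ r, where r ≥ 2.
Then f_{r+1} = 7f_r − 10f_{r−1} = 7·(-2^r − 5^r) − 10·(-2^{r−1} − 5^{r−1}) = -(7·2 − 10)2^{r−1} − (7·5 − 10)5^{r−1} = -4·2^{r−1} − 25·5^{r−1} = -2^{r+1} − 5^{r+1}.
Hence f_k = -2^k − 5^k for every k ≥ 1, by strong induction.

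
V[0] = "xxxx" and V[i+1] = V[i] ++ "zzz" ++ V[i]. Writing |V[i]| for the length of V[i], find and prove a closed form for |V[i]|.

Claim: |V[i]| = 7·2^i − 3.

Base case: |V[0]| = 4, and 7·2^0 − 3 = 4.
Assume |V[m]| = 7·2^m − 3.
Then |V[m+1]| = |V[m]| + 3 + |V[m]| = 2|V[m]| + 3 = 2(7·2^m − 3) + 3 = 7·2^{m+1} − 6 + 3 = 7·2^{m+1} − 3.
By induction, |V[i]| = 7·2^i − 3 for all i ≥ 0.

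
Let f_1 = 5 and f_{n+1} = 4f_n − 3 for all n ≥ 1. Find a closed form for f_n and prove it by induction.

Claim: f_n = 4^n + 1.

Base case: f_1 = 5, and 4^1 + 1 = 4 + 1 = 5.
Assume f_r = 4^r + 1 for some r ≥ 1.
Then f_{r+1} = 4f_r − 3 = 4·(4^r + 1) − 3 = 4^{r+1} + 4 − 3 = 4^{r+1} + 1.
Hence f_n = 4^n + 1 for every n ≥ 1, by induction.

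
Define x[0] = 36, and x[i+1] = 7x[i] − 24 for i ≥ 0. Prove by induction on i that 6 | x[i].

Base case: x[0] = 36 = 6·6, so 6 | x[0].
Assume 6 | x[j], so x[j] = 6t for some integer t.
Then x[j+1] = 7x[j] − 24 = 7·(6t) − 24 = 6(7t − 4), so 6 | x[j+1].
This completes the inductive step, so 6 | x[i] for all i ≥ 0.

6 | x[i]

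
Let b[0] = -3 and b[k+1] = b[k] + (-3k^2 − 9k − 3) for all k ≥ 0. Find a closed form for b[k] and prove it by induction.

Claim: b[k] = -k^3 − 3k^2 + k − 3.

Base case: b[0] = -3, and -0^3 − 3·0^2 + 0 − 3 = -3.
Assume b[m] = -m^3 − 3m^2 + m − 3.
Then b[m+1] = b[m] + (-3m^2 − 9m − 3) = (-m^3 − 3m^2 + m − 3) + (-3m^2 − 9m − 3) = -m^3 − 6m^2 − 8m − 6,
and -(m+1)^3 − 3·(m+1)^2 + (m+1) − 3 = -m^3 − 6m^2 − 8m − 6.
By induction, b[k] = -k^3 − 3k^2 + k − 3 for all k ≥ 0.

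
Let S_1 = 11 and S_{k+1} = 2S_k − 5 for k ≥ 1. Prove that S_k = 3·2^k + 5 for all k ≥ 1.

Base case: S_1 = 11, and 3·2^1 + 5 = 6 + 5 = 11.
Assume S_j = 3·2^j + 5 for some j ≥ 1.
Then S_{j+1} = 2S_j − 5 = 2·(3·2^j + 5) − 5 = 6·2^j + 10 − 5 = 3·2^{j+1} + 5.
By induction, S_k = 3·2^k + 5 for all k ≥ 1.

S_k = 3·2^k + 5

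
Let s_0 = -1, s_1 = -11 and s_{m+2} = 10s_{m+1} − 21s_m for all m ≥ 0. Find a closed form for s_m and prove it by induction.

Claim: s_m = 3^m − 2·7^m.

Base cases: s_0 = -1 and 3^0 − 2·7^0 = -1; s_1 = -11 and 3^1 − 2·7^1 = -11.
Assume s_i = 3^i − 2·7^i for all 0 ≤ i ≤ j, where j ≥ 1.
Then s_{j+1} = 10s_j − 21s_{j−1} = 10·(3^j − 2·7^j) − 21·(3^{j−1} − 2·7^{j−1}) = (10·3 − 21)3^{j−1} − 2·(10·7 − 21)7^{j−1} = 9·3^{j−1} − 98·7^{j−1} = 3^{j+1} − 2·7^{j+1}.
Hence s_m = 3^m − 2·7^m for every m ≥ 0, by strong induction.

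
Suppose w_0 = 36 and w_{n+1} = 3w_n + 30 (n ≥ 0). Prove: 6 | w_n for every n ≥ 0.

Base case: w_0 = 36 = 6·6, so 6 | w_0.
Assume 6 | w_j, so w_j = 6t for some integer t.
Then w_{j+1} = 3w_j + 30 = 3·(6t) + 30 = 6(3t + 5), so 6 | w_{j+1}.
By induction, 6 | w_n for all n ≥ 0.

6 | w_n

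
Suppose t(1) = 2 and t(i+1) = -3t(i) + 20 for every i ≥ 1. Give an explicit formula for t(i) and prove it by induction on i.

Claim: t(i) = (-3)^i + 5.

Base case: t(1) = 2, and (-3)^1 + 5 = -3 + 5 = 2.
Assume t(r) = (-3)^r + 5 for some r ≥ 1.
Then t(r+1) = -3t(r) + 20 = -3·((-3)^r + 5) + 20 = -3·(-3)^r − 15 + 20 = (-3)^{r+1} + 5.
This completes the inductive step, so t(i) = (-3)^i + 5 for all i ≥ 1.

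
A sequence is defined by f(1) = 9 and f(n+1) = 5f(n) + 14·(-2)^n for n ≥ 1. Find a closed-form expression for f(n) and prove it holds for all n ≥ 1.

Claim: f(n) = 5^n − 2·(-2)^n.

Base case: f(1) = 9, and 5^1 − 2·(-2)^1 = 5 + 4 = 9.
Assume f(m) = 5^m − 2·(-2)^m for some m ≥ 1.
Then f(m+1) = 5f(m) + 14·(-2)^m = 5·(5^m − 2·(-2)^m) + 14·(-2)^m = 5^{m+1} − 10·(-2)^m + 14·(-2)^m = 5^{m+1} + 4·(-2)^m = 5^{m+1} − 2·(-2)^{m+1}.
So the formula holds for m+1, and by induction f(n) = 5^n − 2·(-2)^n for all n ≥ 1.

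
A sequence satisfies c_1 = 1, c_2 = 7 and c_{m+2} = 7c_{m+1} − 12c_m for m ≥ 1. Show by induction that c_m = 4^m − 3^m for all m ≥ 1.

Base cases: c_1 = 1 and 4^1 − 3^1 = 1; c_2 = 7 and 4^2 − 3^2 = 7.
Assume c_j = 4^j − 3^j for all 1 ≤ j ≤ r, where r ≥ 2.
Then c_{r+1} = 7c_r − 12c_{r−1} = 7·(4^r − 3^r) − 12·(4^{r−1} − 3^{r−1}) = (7·4 − 12)4^{r−1} − (7·3 − 12)3^{r−1} = 16·4^{r−1} − 9·3^{r−1} = 4^{r+1} − 3^{r+1}.
So the formula holds for r+1, and by strong induction c_m = 4^m − 3^m for all m ≥ 1.

c_m = 4^m − 3^m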